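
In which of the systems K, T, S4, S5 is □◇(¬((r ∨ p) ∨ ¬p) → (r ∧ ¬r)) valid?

K-tableau for the negation ¬□◇(¬((r ∨ p) ∨ ¬p) → (r ∧ ¬r)):
1. ¬□◇(¬((r ∨ p) ∨ ¬p) → (r ∧ ¬r)), u
2. ¬◇(¬((r ∨ p) ∨ ¬p) → (r ∧ ¬r)), v   [¬□-rule on 1: fresh world v, uRv]
Accessibility: uRv
Complete open branch: countermodel on a K-frame, so not valid in K.
T-tableau for the negation ¬□◇(¬((r ∨ p) ∨ ¬p) → (r ∧ ¬r)):
1. ¬□◇(¬((r ∨ p) ∨ ¬p) → (r ∧ ¬r)), u
2. ¬◇(¬((r ∨ p) ∨ ¬p) → (r ∧ ¬r)), v   [¬□-rule on 1: fresh world v, uRv]
3. ¬(¬((r ∨ p) ∨ ¬p) → (r ∧ ¬r)), v   [¬◇-rule on 2 via vRv]
4. ¬((r ∨ p) ∨ ¬p), v   [¬→-rule on 3]
5. ¬(r ∧ ¬r), v   [¬→-rule on 3]
6. ¬(r ∨ p), v   [¬∨-rule on 4]
7. p, v   [¬∨-rule on 4]
8. ¬r, v   [¬∨-rule on 6]
9. ¬p, v   [¬∨-rule on 6]
Accessibility: uRu, uRv, vRv
Branch closes: p and ¬p both at v.
Every branch closes (one shown): valid in T, hence also in S4, S5 (every theorem of T is a theorem of S4 and S5).

T, S4, S5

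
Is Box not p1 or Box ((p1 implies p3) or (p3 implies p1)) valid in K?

Tableau for the negation not (Box not p1 or Box ((p1 implies p3) or (p3 implies p1))):
1. not (Box not p1 or Box ((p1 implies p3) or (p3 implies p1))), w0
2. not Box not p1, w0
3. not Box ((p1 implies p3) or (p3 implies p1)), w0
4. p1, w1
5. not ((p1 implies p3) or (p3 implies p1)), w2
6. not (p1 implies p3), w2
7. not (p3 implies p1), w2
8. p1, w2
9. not p3, w2
10. p3, w2
11. not p1, w2
Accessibility: w0Rw1, w0Rw2
Branch closes: p3 and not p3 both at w2.
All branches of the negation close; one closing branch shown above.

Valid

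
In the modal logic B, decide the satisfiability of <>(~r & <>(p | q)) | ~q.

Yes, satisfiable

1. <>(~r & <>(p | q)) | ~q, 0
2. ~q, 0
Accessibility: 0R0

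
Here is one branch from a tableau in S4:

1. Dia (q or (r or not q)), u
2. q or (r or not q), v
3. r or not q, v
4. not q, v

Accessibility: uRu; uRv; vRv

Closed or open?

There is no literal clash: for every atom and world, at most one sign appears.

No, open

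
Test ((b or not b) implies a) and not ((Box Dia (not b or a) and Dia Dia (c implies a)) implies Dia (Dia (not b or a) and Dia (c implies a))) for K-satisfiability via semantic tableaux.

Unsatisfiable (every branch closes)

1. ((b or not b) implies a) and not ((Box Dia (not b or a) and Dia Dia (c implies a)) implies Dia (Dia (not b or a) and Dia (c implies a))), u
2. (b or not b) implies a, u
3. not ((Box Dia (not b or a) and Dia Dia (c implies a)) implies Dia (Dia (not b or a) and Dia (c implies a))), u
4. Box Dia (not b or a) and Dia Dia (c implies a), u
5. not Dia (Dia (not b or a) and Dia (c implies a)), u
6. Box Dia (not b or a), u
7. Dia Dia (c implies a), u
8. a, u
9. Dia (c implies a), v
10. not (Dia (not b or a) and Dia (c implies a)), v
11. Dia (not b or a), v
12. not Dia (not b or a), v
13. c implies a, w
14. not (not b or a), w
15. b, w
16. not a, w
17. not c, w
18. not b or a, x
19. not (not b or a), x
20. b, x
21. not a, x
22. a, x
Accessibility: uRv, vRw, vRx
Branch closes: a and not a both at x.
Every branch closes; the branch above is one of them.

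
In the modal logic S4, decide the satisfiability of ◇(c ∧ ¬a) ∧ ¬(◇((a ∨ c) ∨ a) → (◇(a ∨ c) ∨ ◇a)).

No, unsatisfiable

1. ◇(c ∧ ¬a) ∧ ¬(◇((a ∨ c) ∨ a) → (◇(a ∨ c) ∨ ◇a)), 0
2. ◇(c ∧ ¬a), 0
3. ¬(◇((a ∨ c) ∨ a) → (◇(a ∨ c) ∨ ◇a)), 0
4. ◇((a ∨ c) ∨ a), 0
5. ¬(◇(a ∨ c) ∨ ◇a), 0
6. ¬◇(a ∨ c), 0
7. ¬◇a, 0
8. ¬(a ∨ c), 0
9. ¬a, 0
10. ¬c, 0
11. c ∧ ¬a, 1
12. c, 1
13. ¬a, 1
14. ¬(a ∨ c), 1
15. ¬c, 1
Accessibility: 0R0, 0R1, 1R1
Branch closes: c and ¬c both at 1.
All branches of the tableau close; one closing branch shown above.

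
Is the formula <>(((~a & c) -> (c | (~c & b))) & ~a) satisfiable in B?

1. <>(((~a & c) -> (c | (~c & b))) & ~a), 0
2. ((~a & c) -> (c | (~c & b))) & ~a, 1
3. (~a & c) -> (c | (~c & b)), 1
4. ~a, 1
5. c | (~c & b), 1
6. ~c & b, 1
7. ~c, 1
8. b, 1
Accessibility: 0R0, 0R1, 1R0, 1R1

Satisfiable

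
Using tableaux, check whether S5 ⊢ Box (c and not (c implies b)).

No, not valid

Tableau for the negation not Box (c and not (c implies b)):
1. not Box (c and not (c implies b)), u
2. not (c and not (c implies b)), v
3. c implies b, v
4. b, v
Accessibility: uRu, uRv, vRu, vRv
The negation has an open branch (countermodel exists).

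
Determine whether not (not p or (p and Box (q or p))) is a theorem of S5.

Tableau for the negation not p or (p and Box (q or p)):
1. not p or (p and Box (q or p)), u
2. p and Box (q or p), u
3. p, u
4. Box (q or p), u
5. q or p, u
Accessibility: uRu
The negation has an open branch (countermodel exists).

No, not valid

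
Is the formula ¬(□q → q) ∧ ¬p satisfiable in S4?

No, unsatisfiable

1. ¬(□q → q) ∧ ¬p, w0
2. ¬(□q → q), w0
3. ¬p, w0
4. □q, w0
5. ¬q, w0
6. q, w0
Accessibility: w0Rw0
Branch closes: q and ¬q both at w0.
All branches of the tableau close; one closing branch shown above.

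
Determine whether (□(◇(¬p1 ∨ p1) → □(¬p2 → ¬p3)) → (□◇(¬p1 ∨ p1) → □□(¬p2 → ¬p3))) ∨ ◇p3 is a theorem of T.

Yes, valid

Tableau for the negation ¬((□(◇(¬p1 ∨ p1) → □(¬p2 → ¬p3)) → (□◇(¬p1 ∨ p1) → □□(¬p2 → ¬p3))) ∨ ◇p3):
1. ¬((□(◇(¬p1 ∨ p1) → □(¬p2 → ¬p3)) → (□◇(¬p1 ∨ p1) → □□(¬p2 → ¬p3))) ∨ ◇p3), u
2. ¬(□(◇(¬p1 ∨ p1) → □(¬p2 → ¬p3)) → (□◇(¬p1 ∨ p1) → □□(¬p2 → ¬p3))), u
3. ¬◇p3, u
4. □(◇(¬p1 ∨ p1) → □(¬p2 → ¬p3)), u
5. ¬(□◇(¬p1 ∨ p1) → □□(¬p2 → ¬p3)), u
6. □◇(¬p1 ∨ p1), u
7. ¬□□(¬p2 → ¬p3), u
8. ¬p3, u
9. ◇(¬p1 ∨ p1) → □(¬p2 → ¬p3), u
10. ◇(¬p1 ∨ p1), u
11. □(¬p2 → ¬p3), u
12. ¬p2 → ¬p3, u
13. ¬□(¬p2 → ¬p3), v
14. ¬p3, v
15. ◇(¬p1 ∨ p1) → □(¬p2 → ¬p3), v
16. ◇(¬p1 ∨ p1), v
17. ¬p2 → ¬p3, v
18. □(¬p2 → ¬p3), v
19. ¬p1 ∨ p1, w
20. ¬p3, w
21. ◇(¬p1 ∨ p1) → □(¬p2 → ¬p3), w
22. ◇(¬p1 ∨ p1), w
23. ¬p2 → ¬p3, w
24. p1, w
25. □(¬p2 → ¬p3), w
26. ¬(¬p2 → ¬p3), x
27. ¬p2, x
28. p3, x
29. ¬p2 → ¬p3, x
30. ¬p3, x
Accessibility: uRu, uRv, uRw, vRv, vRx, wRw, xRx
Branch closes: p3 and ¬p3 both at x.
Every branch of the negation's tableau closes; the branch above is one of them.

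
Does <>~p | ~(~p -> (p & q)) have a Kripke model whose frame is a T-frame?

1. <>~p | ~(~p -> (p & q)), u
2. ~(~p -> (p & q)), u
3. ~p, u
4. ~(p & q), u
5. ~q, u
Accessibility: uRu

Satisfiable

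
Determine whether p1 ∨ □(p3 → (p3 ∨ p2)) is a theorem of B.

Valid

Tableau for the negation ¬(p1 ∨ □(p3 → (p3 ∨ p2))):
1. ¬(p1 ∨ □(p3 → (p3 ∨ p2))), w0
2. ¬p1, w0   [¬∨-rule on 1]
3. ¬□(p3 → (p3 ∨ p2)), w0   [¬∨-rule on 1]
4. ¬(p3 → (p3 ∨ p2)), w1   [¬□-rule on 3: fresh world w1, w0Rw1]
5. p3, w1   [¬→-rule on 4]
6. ¬(p3 ∨ p2), w1   [¬→-rule on 4]
7. ¬p3, w1   [¬∨-rule on 6]
8. ¬p2, w1   [¬∨-rule on 6]
Accessibility: w0Rw0, w0Rw1, w1Rw0, w1Rw1
Branch closes: p3 and ¬p3 both at w1.
Every branch of the negation's tableau closes; the branch above is one of them.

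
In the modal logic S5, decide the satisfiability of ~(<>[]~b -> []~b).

Unsatisfiable

1. ~(<>[]~b -> []~b), 0
2. <>[]~b, 0
3. ~[]~b, 0
4. []~b, 1
5. ~b, 0
6. ~b, 1
7. b, 2
8. ~b, 2
Accessibility: 0R0, 0R1, 0R2, 1R0, 1R1, 1R2, 2R0, 2R1, 2R2
Branch closes: b and ~b both at 2.
(One branch shown.) All branches close.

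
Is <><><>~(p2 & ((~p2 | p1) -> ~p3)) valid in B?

Tableau for the negation ~<><><>~(p2 & ((~p2 | p1) -> ~p3)):
1. ~<><><>~(p2 & ((~p2 | p1) -> ~p3)), w0
2. ~<><>~(p2 & ((~p2 | p1) -> ~p3)), w0
3. ~<>~(p2 & ((~p2 | p1) -> ~p3)), w0
4. p2 & ((~p2 | p1) -> ~p3), w0
5. p2, w0
6. (~p2 | p1) -> ~p3, w0
7. ~p3, w0
Accessibility: w0Rw0
The negation has an open branch (countermodel exists).

Invalid (countermodel exists)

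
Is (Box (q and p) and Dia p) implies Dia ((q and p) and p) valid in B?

Valid

Tableau for the negation not ((Box (q and p) and Dia p) implies Dia ((q and p) and p)):
1. not ((Box (q and p) and Dia p) implies Dia ((q and p) and p)), w0
2. Box (q and p) and Dia p, w0   [neg-implies-rule on 1]
3. not Dia ((q and p) and p), w0   [neg-implies-rule on 1]
4. Box (q and p), w0   [and-rule on 2]
5. Dia p, w0   [and-rule on 2]
6. not ((q and p) and p), w0   [neg-Dia-rule on 3 via w0Rw0]
7. q and p, w0   [Box-rule on 4 via w0Rw0]
8. q, w0   [and-rule on 7]
9. p, w0   [and-rule on 7]
10. not (q and p), w0   [neg-and-rule on 6 (branches; this branch)]
11. not p, w0   [neg-and-rule on 10 (branches; this branch)]
Accessibility: w0Rw0
Branch closes: p and not p both at w0.
All branches of the negation close; one closing branch shown above.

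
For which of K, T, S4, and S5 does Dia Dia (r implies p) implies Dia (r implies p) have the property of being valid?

S4, S5

T-tableau for the negation not (Dia Dia (r implies p) implies Dia (r implies p)):
1. not (Dia Dia (r implies p) implies Dia (r implies p)), 0
2. Dia Dia (r implies p), 0
3. not Dia (r implies p), 0
4. not (r implies p), 0
5. r, 0
6. not p, 0
7. Dia (r implies p), 1
8. not (r implies p), 1
9. r, 1
10. not p, 1
11. r implies p, 2
12. p, 2
Accessibility: 0R0, 0R1, 1R1, 1R2, 2R2
Complete open branch: countermodel on a T-frame, so not valid in T, nor in K (the same frame is also a K-frame).
S4-tableau for the negation not (Dia Dia (r implies p) implies Dia (r implies p)):
1. not (Dia Dia (r implies p) implies Dia (r implies p)), 0
2. Dia Dia (r implies p), 0
3. not Dia (r implies p), 0
4. not (r implies p), 0
5. r, 0
6. not p, 0
7. Dia (r implies p), 1
8. not (r implies p), 1
9. r, 1
10. not p, 1
11. r implies p, 2
12. not (r implies p), 2
13. r, 2
14. not p, 2
15. p, 2
Accessibility: 0R0, 0R1, 0R2, 1R1, 1R2, 2R2
Branch closes: p and not p both at 2.
Every branch closes (one shown): valid in S4, hence also in S5 (every theorem of S4 is a theorem of S5).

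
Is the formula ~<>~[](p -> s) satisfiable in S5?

Satisfiable

1. ~<>~[](p -> s), w0
2. [](p -> s), w0
3. p -> s, w0
4. s, w0
Accessibility: w0Rw0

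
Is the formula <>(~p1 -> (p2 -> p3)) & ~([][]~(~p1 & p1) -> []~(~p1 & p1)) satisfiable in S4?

Unsatisfiable

1. <>(~p1 -> (p2 -> p3)) & ~([][]~(~p1 & p1) -> []~(~p1 & p1)), w0
2. <>(~p1 -> (p2 -> p3)), w0
3. ~([][]~(~p1 & p1) -> []~(~p1 & p1)), w0
4. [][]~(~p1 & p1), w0
5. ~[]~(~p1 & p1), w0
6. []~(~p1 & p1), w0
7. ~(~p1 & p1), w0
8. ~p1, w0
9. ~p1 -> (p2 -> p3), w1
10. []~(~p1 & p1), w1
11. ~(~p1 & p1), w1
12. p2 -> p3, w1
13. ~p1, w1
14. p3, w1
15. ~p1 & p1, w2
16. ~p1, w2
17. p1, w2
Accessibility: w0Rw0, w0Rw1, w0Rw2, w1Rw1, w2Rw2
Branch closes: p1 and ~p1 both at w2.
Every branch closes; the branch above is one of them.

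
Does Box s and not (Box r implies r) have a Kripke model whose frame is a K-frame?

1. Box s and not (Box r implies r), w0
2. Box s, w0
3. not (Box r implies r), w0
4. Box r, w0
5. not r, w0

Satisfiable (open branch found)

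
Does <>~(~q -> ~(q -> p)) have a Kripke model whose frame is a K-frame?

1. <>~(~q -> ~(q -> p)), 0
2. ~(~q -> ~(q -> p)), 1   [<>-rule on 1: fresh world 1, 0R1]
3. ~q, 1   [~->-rule on 2]
4. q -> p, 1   [~->-rule on 2]
5. p, 1   [->-rule on 4 (branches; this branch)]
Accessibility: 0R1

Yes, satisfiable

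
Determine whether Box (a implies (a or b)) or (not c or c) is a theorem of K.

Valid in K

Tableau for the negation not (Box (a implies (a or b)) or (not c or c)):
1. not (Box (a implies (a or b)) or (not c or c)), u
2. not Box (a implies (a or b)), u
3. not (not c or c), u
4. c, u
5. not c, u
Branch closes: c and not c both at u.
All branches of the negation close; one closing branch shown above.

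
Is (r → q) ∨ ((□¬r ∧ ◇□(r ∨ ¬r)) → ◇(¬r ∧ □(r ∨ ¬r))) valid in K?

Valid

Tableau for the negation ¬((r → q) ∨ ((□¬r ∧ ◇□(r ∨ ¬r)) → ◇(¬r ∧ □(r ∨ ¬r)))):
1. ¬((r → q) ∨ ((□¬r ∧ ◇□(r ∨ ¬r)) → ◇(¬r ∧ □(r ∨ ¬r)))), w0
2. ¬(r → q), w0
3. ¬((□¬r ∧ ◇□(r ∨ ¬r)) → ◇(¬r ∧ □(r ∨ ¬r))), w0
4. r, w0
5. ¬q, w0
6. □¬r ∧ ◇□(r ∨ ¬r), w0
7. ¬◇(¬r ∧ □(r ∨ ¬r)), w0
8. □¬r, w0
9. ◇□(r ∨ ¬r), w0
10. □(r ∨ ¬r), w1
11. ¬(¬r ∧ □(r ∨ ¬r)), w1
12. ¬r, w1
13. ¬□(r ∨ ¬r), w1
14. ¬(r ∨ ¬r), w2
15. ¬r, w2
16. r, w2
Accessibility: w0Rw1, w1Rw2
Branch closes: r and ¬r both at w2.
Every branch of the negation's tableau closes; the branch above is one of them.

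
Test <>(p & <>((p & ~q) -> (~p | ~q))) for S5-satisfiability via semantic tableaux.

1. <>(p & <>((p & ~q) -> (~p | ~q))), 0
2. p & <>((p & ~q) -> (~p | ~q)), 1
3. p, 1
4. <>((p & ~q) -> (~p | ~q)), 1
5. (p & ~q) -> (~p | ~q), 2
6. ~p | ~q, 2
7. ~q, 2
Accessibility: 0R0, 0R1, 0R2, 1R0, 1R1, 1R2, 2R0, 2R1, 2R2

Yes, satisfiable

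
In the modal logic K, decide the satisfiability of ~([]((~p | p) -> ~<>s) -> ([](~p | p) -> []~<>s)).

Unsatisfiable (every branch closes)

1. ~([]((~p | p) -> ~<>s) -> ([](~p | p) -> []~<>s)), 0
2. []((~p | p) -> ~<>s), 0   [~->-rule on 1]
3. ~([](~p | p) -> []~<>s), 0   [~->-rule on 1]
4. [](~p | p), 0   [~->-rule on 3]
5. ~[]~<>s, 0   [~->-rule on 3]
6. <>s, 1   [~[]-rule on 5: fresh world 1, 0R1]
7. (~p | p) -> ~<>s, 1   [[]-rule on 2 via 0R1]
8. ~p | p, 1   [[]-rule on 4 via 0R1]
9. ~<>s, 1   [->-rule on 7 (branches; this branch)]
10. p, 1   [|-rule on 8 (branches; this branch)]
11. s, 2   [<>-rule on 6: fresh world 2, 1R2]
12. ~s, 2   [~<>-rule on 9 via 1R2]
Accessibility: 0R1, 1R2
Branch closes: s and ~s both at 2.
(One branch shown.) All branches close.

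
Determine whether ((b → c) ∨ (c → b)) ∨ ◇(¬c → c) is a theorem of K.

Yes, valid

Tableau for the negation ¬(((b → c) ∨ (c → b)) ∨ ◇(¬c → c)):
1. ¬(((b → c) ∨ (c → b)) ∨ ◇(¬c → c)), w0
2. ¬((b → c) ∨ (c → b)), w0   [¬∨-rule on 1]
3. ¬◇(¬c → c), w0   [¬∨-rule on 1]
4. ¬(b → c), w0   [¬∨-rule on 2]
5. ¬(c → b), w0   [¬∨-rule on 2]
6. b, w0   [¬→-rule on 4]
7. ¬c, w0   [¬→-rule on 4]
8. c, w0   [¬→-rule on 5]
9. ¬b, w0   [¬→-rule on 5]
Branch closes: c and ¬c both at w0.
All branches of the negation close; one closing branch shown above.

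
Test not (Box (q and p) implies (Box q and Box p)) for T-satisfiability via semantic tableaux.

1. not (Box (q and p) implies (Box q and Box p)), u
2. Box (q and p), u
3. not (Box q and Box p), u
4. q and p, u
5. q, u
6. p, u
7. not Box p, u
8. not p, v
9. q and p, v
10. q, v
11. p, v
Accessibility: uRu, uRv, vRv
Branch closes: p and not p both at v.
All branches of the tableau close; one closing branch shown above.

Unsatisfiable (every branch closes)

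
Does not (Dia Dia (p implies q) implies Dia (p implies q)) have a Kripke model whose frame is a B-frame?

1. not (Dia Dia (p implies q) implies Dia (p implies q)), u
2. Dia Dia (p implies q), u   [neg-implies-rule on 1]
3. not Dia (p implies q), u   [neg-implies-rule on 1]
4. not (p implies q), u   [neg-Dia-rule on 3 via uRu]
5. p, u   [neg-implies-rule on 4]
6. not q, u   [neg-implies-rule on 4]
7. Dia (p implies q), v   [Dia-rule on 2: fresh world v, uRv]
8. not (p implies q), v   [neg-Dia-rule on 3 via uRv]
9. p, v   [neg-implies-rule on 8]
10. not q, v   [neg-implies-rule on 8]
11. p implies q, w   [Dia-rule on 7: fresh world w, vRw]
12. q, w   [implies-rule on 11 (branches; this branch)]
Accessibility: uRu, uRv, vRu, vRv, vRw, wRv, wRw

Satisfiable (open branch found)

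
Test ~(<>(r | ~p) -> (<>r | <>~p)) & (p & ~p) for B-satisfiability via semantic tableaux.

1. ~(<>(r | ~p) -> (<>r | <>~p)) & (p & ~p), u
2. ~(<>(r | ~p) -> (<>r | <>~p)), u
3. p & ~p, u
4. <>(r | ~p), u
5. ~(<>r | <>~p), u
6. p, u
7. ~p, u
Accessibility: uRu
Branch closes: p and ~p both at u.
Every branch closes; the branch above is one of them.

Unsatisfiable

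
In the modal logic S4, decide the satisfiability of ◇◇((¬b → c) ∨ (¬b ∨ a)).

1. ◇◇((¬b → c) ∨ (¬b ∨ a)), w0
2. ◇((¬b → c) ∨ (¬b ∨ a)), w1
3. (¬b → c) ∨ (¬b ∨ a), w2
4. ¬b ∨ a, w2
5. a, w2
Accessibility: w0Rw0, w0Rw1, w0Rw2, w1Rw1, w1Rw2, w2Rw2

Satisfiable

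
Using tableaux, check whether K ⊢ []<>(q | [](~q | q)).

Tableau for the negation ~[]<>(q | [](~q | q)):
1. ~[]<>(q | [](~q | q)), u
2. ~<>(q | [](~q | q)), v   [~[]-rule on 1: fresh world v, uRv]
Accessibility: uRv
The negation has an open branch (countermodel exists).

No, not valid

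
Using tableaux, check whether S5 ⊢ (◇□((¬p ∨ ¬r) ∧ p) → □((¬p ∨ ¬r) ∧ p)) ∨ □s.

Tableau for the negation ¬((◇□((¬p ∨ ¬r) ∧ p) → □((¬p ∨ ¬r) ∧ p)) ∨ □s):
1. ¬((◇□((¬p ∨ ¬r) ∧ p) → □((¬p ∨ ¬r) ∧ p)) ∨ □s), w0
2. ¬(◇□((¬p ∨ ¬r) ∧ p) → □((¬p ∨ ¬r) ∧ p)), w0   [¬∨-rule on 1]
3. ¬□s, w0   [¬∨-rule on 1]
4. ◇□((¬p ∨ ¬r) ∧ p), w0   [¬→-rule on 2]
5. ¬□((¬p ∨ ¬r) ∧ p), w0   [¬→-rule on 2]
6. ¬s, w1   [¬□-rule on 3: fresh world w1, w0Rw1]
7. □((¬p ∨ ¬r) ∧ p), w2   [◇-rule on 4: fresh world w2, w0Rw2]
8. (¬p ∨ ¬r) ∧ p, w0   [□-rule on 7 via w2Rw0]
9. ¬p ∨ ¬r, w0   [∧-rule on 8]
10. p, w0   [∧-rule on 8]
11. (¬p ∨ ¬r) ∧ p, w1   [□-rule on 7 via w2Rw1]
12. ¬p ∨ ¬r, w1   [∧-rule on 11]
13. p, w1   [∧-rule on 11]
14. (¬p ∨ ¬r) ∧ p, w2   [□-rule on 7 via w2Rw2]
15. ¬p ∨ ¬r, w2   [∧-rule on 14]
16. p, w2   [∧-rule on 14]
17. ¬r, w0   [∨-rule on 9 (branches; this branch)]
18. ¬r, w1   [∨-rule on 12 (branches; this branch)]
19. ¬r, w2   [∨-rule on 15 (branches; this branch)]
20. ¬((¬p ∨ ¬r) ∧ p), w3   [¬□-rule on 5: fresh world w3, w0Rw3]
21. (¬p ∨ ¬r) ∧ p, w3   [□-rule on 7 via w2Rw3]
22. ¬p ∨ ¬r, w3   [∧-rule on 21]
23. p, w3   [∧-rule on 21]
24. ¬(¬p ∨ ¬r), w3   [¬∧-rule on 20 (branches; this branch)]
25. r, w3   [¬∨-rule on 24]
26. ¬r, w3   [∨-rule on 22 (branches; this branch)]
Accessibility: w0Rw0, w0Rw1, w0Rw2, w0Rw3, w1Rw0, w1Rw1, w1Rw2, w1Rw3, w2Rw0, w2Rw1, w2Rw2, w2Rw3, w3Rw0, w3Rw1, w3Rw2, w3Rw3
Branch closes: r and ¬r both at w3.
Every branch of the negation's tableau closes; the branch above is one of them.

Valid in S5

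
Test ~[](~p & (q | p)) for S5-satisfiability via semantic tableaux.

1. ~[](~p & (q | p)), w0
2. ~(~p & (q | p)), w1
3. ~(q | p), w1
4. ~q, w1
5. ~p, w1
Accessibility: w0Rw0, w0Rw1, w1Rw0, w1Rw1

Yes, satisfiable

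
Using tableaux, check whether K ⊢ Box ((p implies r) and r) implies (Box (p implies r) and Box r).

Tableau for the negation not (Box ((p implies r) and r) implies (Box (p implies r) and Box r)):
1. not (Box ((p implies r) and r) implies (Box (p implies r) and Box r)), w0
2. Box ((p implies r) and r), w0   [neg-implies-rule on 1]
3. not (Box (p implies r) and Box r), w0   [neg-implies-rule on 1]
4. not Box (p implies r), w0   [neg-and-rule on 3 (branches; this branch)]
5. not (p implies r), w1   [neg-Box-rule on 4: fresh world w1, w0Rw1]
6. p, w1   [neg-implies-rule on 5]
7. not r, w1   [neg-implies-rule on 5]
8. (p implies r) and r, w1   [Box-rule on 2 via w0Rw1]
9. p implies r, w1   [and-rule on 8]
10. r, w1   [and-rule on 8]
Accessibility: w0Rw1
Branch closes: r and not r both at w1.
All branches of the negation close; one closing branch shown above.

Yes, valid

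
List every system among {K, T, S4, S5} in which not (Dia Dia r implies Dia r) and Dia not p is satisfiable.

T-tableau for the formula:
1. not (Dia Dia r implies Dia r) and Dia not p, w0
2. not (Dia Dia r implies Dia r), w0
3. Dia not p, w0
4. Dia Dia r, w0
5. not Dia r, w0
6. not r, w0
7. not p, w1
8. not r, w1
9. Dia r, w2
10. not r, w2
11. r, w3
Accessibility: w0Rw0, w0Rw1, w0Rw2, w1Rw1, w2Rw2, w2Rw3, w3Rw3
Complete open branch: satisfiable in T, hence also in K (this T-model is also a K-model).
S4-tableau for the formula:
1. not (Dia Dia r implies Dia r) and Dia not p, w0
2. not (Dia Dia r implies Dia r), w0
3. Dia not p, w0
4. Dia Dia r, w0
5. not Dia r, w0
6. not r, w0
7. not p, w1
8. not r, w1
9. Dia r, w2
10. not r, w2
11. r, w3
12. not r, w3
Accessibility: w0Rw0, w0Rw1, w0Rw2, w0Rw3, w1Rw1, w2Rw2, w2Rw3, w3Rw3
Branch closes: r and not r both at w3.
Every branch closes (one shown): unsatisfiable in S4, hence also in S5 (every S5-frame is an S4-frame).

K, T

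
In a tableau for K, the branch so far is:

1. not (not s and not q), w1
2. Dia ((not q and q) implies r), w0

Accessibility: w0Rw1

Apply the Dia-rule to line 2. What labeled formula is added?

a fresh world w2 with w0Rw2, and (not q and q) implies r at w2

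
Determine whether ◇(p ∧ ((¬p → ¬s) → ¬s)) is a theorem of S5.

Tableau for the negation ¬◇(p ∧ ((¬p → ¬s) → ¬s)):
1. ¬◇(p ∧ ((¬p → ¬s) → ¬s)), w0
2. ¬(p ∧ ((¬p → ¬s) → ¬s)), w0
3. ¬((¬p → ¬s) → ¬s), w0
4. ¬p → ¬s, w0
5. s, w0
6. p, w0
Accessibility: w0Rw0
The negation has an open branch (countermodel exists).

No, not valid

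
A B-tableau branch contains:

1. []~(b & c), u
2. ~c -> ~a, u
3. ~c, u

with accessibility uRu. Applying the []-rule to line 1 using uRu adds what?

~(b & c), u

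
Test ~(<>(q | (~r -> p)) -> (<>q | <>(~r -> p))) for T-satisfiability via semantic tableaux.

Unsatisfiable

1. ~(<>(q | (~r -> p)) -> (<>q | <>(~r -> p))), u
2. <>(q | (~r -> p)), u
3. ~(<>q | <>(~r -> p)), u
4. ~<>q, u
5. ~<>(~r -> p), u
6. ~q, u
7. ~(~r -> p), u
8. ~r, u
9. ~p, u
10. q | (~r -> p), v
11. ~q, v
12. ~(~r -> p), v
13. ~r, v
14. ~p, v
15. ~r -> p, v
16. p, v
Accessibility: uRu, uRv, vRv
Branch closes: p and ~p both at v.
All branches of the tableau close; one closing branch shown above.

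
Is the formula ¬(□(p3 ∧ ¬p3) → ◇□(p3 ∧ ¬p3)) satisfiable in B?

1. ¬(□(p3 ∧ ¬p3) → ◇□(p3 ∧ ¬p3)), 0
2. □(p3 ∧ ¬p3), 0   [¬→-rule on 1]
3. ¬◇□(p3 ∧ ¬p3), 0   [¬→-rule on 1]
4. p3 ∧ ¬p3, 0   [□-rule on 2 via 0R0]
5. p3, 0   [∧-rule on 4]
6. ¬p3, 0   [∧-rule on 4]
Accessibility: 0R0
Branch closes: p3 and ¬p3 both at 0.
Every branch closes; the branch above is one of them.

Unsatisfiable (every branch closes)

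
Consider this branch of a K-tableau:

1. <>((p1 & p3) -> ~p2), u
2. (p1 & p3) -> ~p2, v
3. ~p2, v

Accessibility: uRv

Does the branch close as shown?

No, open

No atom appears with both signs at the same world.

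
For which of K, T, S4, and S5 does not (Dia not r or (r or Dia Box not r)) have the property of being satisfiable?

K

K-tableau for the formula:
1. not (Dia not r or (r or Dia Box not r)), u
2. not Dia not r, u
3. not (r or Dia Box not r), u
4. not r, u
5. not Dia Box not r, u
Complete open branch: satisfiable in K.
T-tableau for the formula:
1. not (Dia not r or (r or Dia Box not r)), u
2. not Dia not r, u
3. not (r or Dia Box not r), u
4. not r, u
5. not Dia Box not r, u
6. r, u
Accessibility: uRu
Branch closes: r and not r both at u.
Every branch closes (one shown): unsatisfiable in T, hence also in S4, S5 (every S4/S5-frame is a T-frame).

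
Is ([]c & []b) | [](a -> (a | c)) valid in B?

Valid in B

Tableau for the negation ~(([]c & []b) | [](a -> (a | c))):
1. ~(([]c & []b) | [](a -> (a | c))), 0
2. ~([]c & []b), 0
3. ~[](a -> (a | c)), 0
4. ~[]b, 0
5. ~(a -> (a | c)), 1
6. a, 1
7. ~(a | c), 1
8. ~a, 1
9. ~c, 1
Accessibility: 0R0, 0R1, 1R0, 1R1
Branch closes: a and ~a both at 1.
Every branch of the negation's tableau closes; the branch above is one of them.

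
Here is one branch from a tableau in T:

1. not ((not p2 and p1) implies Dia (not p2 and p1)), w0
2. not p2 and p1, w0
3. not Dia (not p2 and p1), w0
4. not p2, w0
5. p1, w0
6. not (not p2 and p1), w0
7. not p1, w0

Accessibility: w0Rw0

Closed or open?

Both p1 and not p1 appear at w0.

Yes, closed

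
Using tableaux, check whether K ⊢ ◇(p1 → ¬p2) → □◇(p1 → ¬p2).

Tableau for the negation ¬(◇(p1 → ¬p2) → □◇(p1 → ¬p2)):
1. ¬(◇(p1 → ¬p2) → □◇(p1 → ¬p2)), u
2. ◇(p1 → ¬p2), u   [¬→-rule on 1]
3. ¬□◇(p1 → ¬p2), u   [¬→-rule on 1]
4. p1 → ¬p2, v   [◇-rule on 2: fresh world v, uRv]
5. ¬p2, v   [→-rule on 4 (branches; this branch)]
6. ¬◇(p1 → ¬p2), w   [¬□-rule on 3: fresh world w, uRw]
Accessibility: uRv, uRw
The negation has an open branch (countermodel exists).

Not valid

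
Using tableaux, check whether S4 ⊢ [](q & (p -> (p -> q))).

No, not valid

Tableau for the negation ~[](q & (p -> (p -> q))):
1. ~[](q & (p -> (p -> q))), 0
2. ~(q & (p -> (p -> q))), 1
3. ~(p -> (p -> q)), 1
4. p, 1
5. ~(p -> q), 1
6. ~q, 1
Accessibility: 0R0, 0R1, 1R1
The negation has an open branch (countermodel exists).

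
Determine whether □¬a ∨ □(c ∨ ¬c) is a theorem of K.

Valid

Tableau for the negation ¬(□¬a ∨ □(c ∨ ¬c)):
1. ¬(□¬a ∨ □(c ∨ ¬c)), 0
2. ¬□¬a, 0   [¬∨-rule on 1]
3. ¬□(c ∨ ¬c), 0   [¬∨-rule on 1]
4. a, 1   [¬□-rule on 2: fresh world 1, 0R1]
5. ¬(c ∨ ¬c), 2   [¬□-rule on 3: fresh world 2, 0R2]
6. ¬c, 2   [¬∨-rule on 5]
7. c, 2   [¬∨-rule on 5]
Accessibility: 0R1, 0R2
Branch closes: c and ¬c both at 2.
Every branch of the negation's tableau closes; the branch above is one of them.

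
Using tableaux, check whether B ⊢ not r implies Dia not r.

Tableau for the negation not (not r implies Dia not r):
1. not (not r implies Dia not r), 0
2. not r, 0   [neg-implies-rule on 1]
3. not Dia not r, 0   [neg-implies-rule on 1]
4. r, 0   [neg-Dia-rule on 3 via 0R0]
Accessibility: 0R0
Branch closes: r and not r both at 0.
All branches of the negation close; one closing branch shown above.

Valid in B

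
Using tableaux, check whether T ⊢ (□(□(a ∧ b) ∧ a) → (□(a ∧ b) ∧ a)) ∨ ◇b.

Valid

Tableau for the negation ¬((□(□(a ∧ b) ∧ a) → (□(a ∧ b) ∧ a)) ∨ ◇b):
1. ¬((□(□(a ∧ b) ∧ a) → (□(a ∧ b) ∧ a)) ∨ ◇b), u
2. ¬(□(□(a ∧ b) ∧ a) → (□(a ∧ b) ∧ a)), u   [¬∨-rule on 1]
3. ¬◇b, u   [¬∨-rule on 1]
4. □(□(a ∧ b) ∧ a), u   [¬→-rule on 2]
5. ¬(□(a ∧ b) ∧ a), u   [¬→-rule on 2]
6. ¬b, u   [¬◇-rule on 3 via uRu]
7. □(a ∧ b) ∧ a, u   [□-rule on 4 via uRu]
8. □(a ∧ b), u   [∧-rule on 7]
9. a, u   [∧-rule on 7]
10. a ∧ b, u   [□-rule on 8 via uRu]
11. b, u   [∧-rule on 10]
Accessibility: uRu
Branch closes: b and ¬b both at u.
Every branch of the negation's tableau closes; the branch above is one of them.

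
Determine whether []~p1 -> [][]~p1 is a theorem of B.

No, not valid

Tableau for the negation ~([]~p1 -> [][]~p1):
1. ~([]~p1 -> [][]~p1), 0
2. []~p1, 0   [~->-rule on 1]
3. ~[][]~p1, 0   [~->-rule on 1]
4. ~p1, 0   [[]-rule on 2 via 0R0]
5. ~[]~p1, 1   [~[]-rule on 3: fresh world 1, 0R1]
6. ~p1, 1   [[]-rule on 2 via 0R1]
7. p1, 2   [~[]-rule on 5: fresh world 2, 1R2]
Accessibility: 0R0, 0R1, 1R0, 1R1, 1R2, 2R1, 2R2
The negation has an open branch (countermodel exists).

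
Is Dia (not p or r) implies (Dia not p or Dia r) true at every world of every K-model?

Tableau for the negation not (Dia (not p or r) implies (Dia not p or Dia r)):
1. not (Dia (not p or r) implies (Dia not p or Dia r)), w0
2. Dia (not p or r), w0   [neg-implies-rule on 1]
3. not (Dia not p or Dia r), w0   [neg-implies-rule on 1]
4. not Dia not p, w0   [neg-or-rule on 3]
5. not Dia r, w0   [neg-or-rule on 3]
6. not p or r, w1   [Dia-rule on 2: fresh world w1, w0Rw1]
7. p, w1   [neg-Dia-rule on 4 via w0Rw1]
8. not r, w1   [neg-Dia-rule on 5 via w0Rw1]
9. r, w1   [or-rule on 6 (branches; this branch)]
Accessibility: w0Rw1
Branch closes: r and not r both at w1.
Every branch of the negation's tableau closes; the branch above is one of them.

Valid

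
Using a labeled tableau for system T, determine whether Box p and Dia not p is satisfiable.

1. Box p and Dia not p, u
2. Box p, u
3. Dia not p, u
4. p, u
5. not p, v
6. p, v
Accessibility: uRu, uRv, vRv
Branch closes: p and not p both at v.
All branches of the tableau close; one closing branch shown above.

Unsatisfiable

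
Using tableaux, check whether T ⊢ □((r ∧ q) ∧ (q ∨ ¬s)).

Invalid (countermodel exists)

Tableau for the negation ¬□((r ∧ q) ∧ (q ∨ ¬s)):
1. ¬□((r ∧ q) ∧ (q ∨ ¬s)), w0
2. ¬((r ∧ q) ∧ (q ∨ ¬s)), w1
3. ¬(q ∨ ¬s), w1
4. ¬q, w1
5. s, w1
Accessibility: w0Rw0, w0Rw1, w1Rw1
The negation has an open branch (countermodel exists).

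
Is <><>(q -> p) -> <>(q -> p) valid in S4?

Valid

Tableau for the negation ~(<><>(q -> p) -> <>(q -> p)):
1. ~(<><>(q -> p) -> <>(q -> p)), 0
2. <><>(q -> p), 0
3. ~<>(q -> p), 0
4. ~(q -> p), 0
5. q, 0
6. ~p, 0
7. <>(q -> p), 1
8. ~(q -> p), 1
9. q, 1
10. ~p, 1
11. q -> p, 2
12. ~(q -> p), 2
13. q, 2
14. ~p, 2
15. p, 2
Accessibility: 0R0, 0R1, 0R2, 1R1, 1R2, 2R2
Branch closes: p and ~p both at 2.
Every branch of the negation's tableau closes; the branch above is one of them.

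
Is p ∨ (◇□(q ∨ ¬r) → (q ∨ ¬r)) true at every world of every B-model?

Tableau for the negation ¬(p ∨ (◇□(q ∨ ¬r) → (q ∨ ¬r))):
1. ¬(p ∨ (◇□(q ∨ ¬r) → (q ∨ ¬r))), u
2. ¬p, u   [¬∨-rule on 1]
3. ¬(◇□(q ∨ ¬r) → (q ∨ ¬r)), u   [¬∨-rule on 1]
4. ◇□(q ∨ ¬r), u   [¬→-rule on 3]
5. ¬(q ∨ ¬r), u   [¬→-rule on 3]
6. ¬q, u   [¬∨-rule on 5]
7. r, u   [¬∨-rule on 5]
8. □(q ∨ ¬r), v   [◇-rule on 4: fresh world v, uRv]
9. q ∨ ¬r, u   [□-rule on 8 via vRu]
10. q ∨ ¬r, v   [□-rule on 8 via vRv]
11. ¬r, u   [∨-rule on 9 (branches; this branch)]
Accessibility: uRu, uRv, vRu, vRv
Branch closes: r and ¬r both at u.
Every branch of the negation's tableau closes; the branch above is one of them.

Yes, valid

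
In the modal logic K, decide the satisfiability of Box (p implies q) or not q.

1. Box (p implies q) or not q, w0
2. not q, w0   [or-rule on 1 (branches; this branch)]

Yes, satisfiable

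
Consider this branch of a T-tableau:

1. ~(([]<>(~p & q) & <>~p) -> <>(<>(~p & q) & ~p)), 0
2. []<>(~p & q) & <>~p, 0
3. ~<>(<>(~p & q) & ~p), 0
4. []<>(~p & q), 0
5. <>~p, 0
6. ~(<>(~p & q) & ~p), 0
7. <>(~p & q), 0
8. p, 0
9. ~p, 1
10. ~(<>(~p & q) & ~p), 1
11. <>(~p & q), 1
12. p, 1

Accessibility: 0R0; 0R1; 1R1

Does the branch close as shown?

Both p and ~p appear at 1.

Closed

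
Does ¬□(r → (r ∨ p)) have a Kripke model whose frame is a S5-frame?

Unsatisfiable (every branch closes)

1. ¬□(r → (r ∨ p)), w0
2. ¬(r → (r ∨ p)), w1   [¬□-rule on 1: fresh world w1, w0Rw1]
3. r, w1   [¬→-rule on 2]
4. ¬(r ∨ p), w1   [¬→-rule on 2]
5. ¬r, w1   [¬∨-rule on 4]
6. ¬p, w1   [¬∨-rule on 4]
Accessibility: w0Rw0, w0Rw1, w1Rw0, w1Rw1
Branch closes: r and ¬r both at w1.
Every branch closes; the branch above is one of them.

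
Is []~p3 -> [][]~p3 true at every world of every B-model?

Tableau for the negation ~([]~p3 -> [][]~p3):
1. ~([]~p3 -> [][]~p3), 0
2. []~p3, 0
3. ~[][]~p3, 0
4. ~p3, 0
5. ~[]~p3, 1
6. ~p3, 1
7. p3, 2
Accessibility: 0R0, 0R1, 1R0, 1R1, 1R2, 2R1, 2R2
The negation has an open branch (countermodel exists).

Invalid (countermodel exists)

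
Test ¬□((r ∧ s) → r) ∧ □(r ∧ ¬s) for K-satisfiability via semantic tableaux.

1. ¬□((r ∧ s) → r) ∧ □(r ∧ ¬s), w0
2. ¬□((r ∧ s) → r), w0   [∧-rule on 1]
3. □(r ∧ ¬s), w0   [∧-rule on 1]
4. ¬((r ∧ s) → r), w1   [¬□-rule on 2: fresh world w1, w0Rw1]
5. r ∧ s, w1   [¬→-rule on 4]
6. ¬r, w1   [¬→-rule on 4]
7. r, w1   [∧-rule on 5]
8. s, w1   [∧-rule on 5]
Accessibility: w0Rw1
Branch closes: r and ¬r both at w1.
Every branch closes; the branch above is one of them.

Unsatisfiable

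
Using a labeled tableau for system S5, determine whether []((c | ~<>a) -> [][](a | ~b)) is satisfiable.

1. []((c | ~<>a) -> [][](a | ~b)), u
2. (c | ~<>a) -> [][](a | ~b), u
3. [][](a | ~b), u
4. [](a | ~b), u
5. a | ~b, u
6. ~b, u
Accessibility: uRu

Yes, satisfiable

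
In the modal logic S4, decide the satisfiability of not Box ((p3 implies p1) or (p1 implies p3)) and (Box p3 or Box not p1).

Unsatisfiable

1. not Box ((p3 implies p1) or (p1 implies p3)) and (Box p3 or Box not p1), u
2. not Box ((p3 implies p1) or (p1 implies p3)), u
3. Box p3 or Box not p1, u
4. Box not p1, u
5. not p1, u
6. not ((p3 implies p1) or (p1 implies p3)), v
7. not (p3 implies p1), v
8. not (p1 implies p3), v
9. p3, v
10. not p1, v
11. p1, v
12. not p3, v
Accessibility: uRu, uRv, vRv
Branch closes: p1 and not p1 both at v.
All branches of the tableau close; one closing branch shown above.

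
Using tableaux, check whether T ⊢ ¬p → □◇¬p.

Tableau for the negation ¬(¬p → □◇¬p):
1. ¬(¬p → □◇¬p), 0
2. ¬p, 0
3. ¬□◇¬p, 0
4. ¬◇¬p, 1
5. p, 1
Accessibility: 0R0, 0R1, 1R1
The negation has an open branch (countermodel exists).

Invalid (countermodel exists)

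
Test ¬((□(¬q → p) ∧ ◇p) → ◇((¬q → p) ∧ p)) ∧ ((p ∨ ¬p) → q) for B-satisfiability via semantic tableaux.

Unsatisfiable

1. ¬((□(¬q → p) ∧ ◇p) → ◇((¬q → p) ∧ p)) ∧ ((p ∨ ¬p) → q), u
2. ¬((□(¬q → p) ∧ ◇p) → ◇((¬q → p) ∧ p)), u
3. (p ∨ ¬p) → q, u
4. □(¬q → p) ∧ ◇p, u
5. ¬◇((¬q → p) ∧ p), u
6. □(¬q → p), u
7. ◇p, u
8. ¬((¬q → p) ∧ p), u
9. ¬q → p, u
10. q, u
11. ¬p, u
12. p, v
13. ¬((¬q → p) ∧ p), v
14. ¬q → p, v
15. ¬(¬q → p), v
16. ¬q, v
17. ¬p, v
Accessibility: uRu, uRv, vRu, vRv
Branch closes: p and ¬p both at v.
All branches of the tableau close; one closing branch shown above.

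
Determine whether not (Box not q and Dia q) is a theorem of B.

Yes, valid

Tableau for the negation Box not q and Dia q:
1. Box not q and Dia q, w0
2. Box not q, w0   [and-rule on 1]
3. Dia q, w0   [and-rule on 1]
4. not q, w0   [Box-rule on 2 via w0Rw0]
5. q, w1   [Dia-rule on 3: fresh world w1, w0Rw1]
6. not q, w1   [Box-rule on 2 via w0Rw1]
Accessibility: w0Rw0, w0Rw1, w1Rw0, w1Rw1
Branch closes: q and not q both at w1.
Every branch of the negation's tableau closes; the branch above is one of them.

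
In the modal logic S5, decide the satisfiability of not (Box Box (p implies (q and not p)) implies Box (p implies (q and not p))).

Unsatisfiable (every branch closes)

1. not (Box Box (p implies (q and not p)) implies Box (p implies (q and not p))), u
2. Box Box (p implies (q and not p)), u
3. not Box (p implies (q and not p)), u
4. Box (p implies (q and not p)), u
5. p implies (q and not p), u
6. q and not p, u
7. q, u
8. not p, u
9. not (p implies (q and not p)), v
10. p, v
11. not (q and not p), v
12. Box (p implies (q and not p)), v
13. p implies (q and not p), v
14. q and not p, v
15. q, v
16. not p, v
Accessibility: uRu, uRv, vRu, vRv
Branch closes: p and not p both at v.
Every branch closes; the branch above is one of them.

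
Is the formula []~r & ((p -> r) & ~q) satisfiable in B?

1. []~r & ((p -> r) & ~q), 0
2. []~r, 0
3. (p -> r) & ~q, 0
4. p -> r, 0
5. ~q, 0
6. ~r, 0
7. ~p, 0
Accessibility: 0R0

Satisfiable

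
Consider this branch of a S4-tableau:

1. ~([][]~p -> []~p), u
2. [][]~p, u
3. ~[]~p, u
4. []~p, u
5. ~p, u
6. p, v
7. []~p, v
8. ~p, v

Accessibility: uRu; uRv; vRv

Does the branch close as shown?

Both p and ~p appear at v.

Closed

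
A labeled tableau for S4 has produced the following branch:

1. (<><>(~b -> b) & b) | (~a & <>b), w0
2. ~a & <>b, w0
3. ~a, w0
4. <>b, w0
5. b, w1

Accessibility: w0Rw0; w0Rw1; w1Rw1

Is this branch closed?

No world carries both an atom and its negation.

No, open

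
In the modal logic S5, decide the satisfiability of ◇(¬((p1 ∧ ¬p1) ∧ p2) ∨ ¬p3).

1. ◇(¬((p1 ∧ ¬p1) ∧ p2) ∨ ¬p3), u
2. ¬((p1 ∧ ¬p1) ∧ p2) ∨ ¬p3, v
3. ¬p3, v
Accessibility: uRu, uRv, vRu, vRv

Satisfiable (open branch found)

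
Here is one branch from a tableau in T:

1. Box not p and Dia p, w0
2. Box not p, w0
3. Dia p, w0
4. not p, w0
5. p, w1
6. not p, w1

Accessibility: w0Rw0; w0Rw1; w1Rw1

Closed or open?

Yes, closed

Both p and not p appear at w1.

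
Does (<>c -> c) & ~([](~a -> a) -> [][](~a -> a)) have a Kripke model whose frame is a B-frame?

1. (<>c -> c) & ~([](~a -> a) -> [][](~a -> a)), w0
2. <>c -> c, w0
3. ~([](~a -> a) -> [][](~a -> a)), w0
4. [](~a -> a), w0
5. ~[][](~a -> a), w0
6. ~a -> a, w0
7. c, w0
8. a, w0
9. ~[](~a -> a), w1
10. ~a -> a, w1
11. a, w1
12. ~(~a -> a), w2
13. ~a, w2
Accessibility: w0Rw0, w0Rw1, w1Rw0, w1Rw1, w1Rw2, w2Rw1, w2Rw2

Yes, satisfiable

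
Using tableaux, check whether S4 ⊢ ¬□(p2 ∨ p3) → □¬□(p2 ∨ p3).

Tableau for the negation ¬(¬□(p2 ∨ p3) → □¬□(p2 ∨ p3)):
1. ¬(¬□(p2 ∨ p3) → □¬□(p2 ∨ p3)), u
2. ¬□(p2 ∨ p3), u
3. ¬□¬□(p2 ∨ p3), u
4. ¬(p2 ∨ p3), v
5. ¬p2, v
6. ¬p3, v
7. □(p2 ∨ p3), w
8. p2 ∨ p3, w
9. p3, w
Accessibility: uRu, uRv, uRw, vRv, wRw
The negation has an open branch (countermodel exists).

Not valid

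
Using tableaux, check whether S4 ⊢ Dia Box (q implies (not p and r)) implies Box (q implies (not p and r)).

Tableau for the negation not (Dia Box (q implies (not p and r)) implies Box (q implies (not p and r))):
1. not (Dia Box (q implies (not p and r)) implies Box (q implies (not p and r))), u
2. Dia Box (q implies (not p and r)), u
3. not Box (q implies (not p and r)), u
4. Box (q implies (not p and r)), v
5. q implies (not p and r), v
6. not p and r, v
7. not p, v
8. r, v
9. not (q implies (not p and r)), w
10. q, w
11. not (not p and r), w
12. not r, w
Accessibility: uRu, uRv, uRw, vRv, wRw
The negation has an open branch (countermodel exists).

Invalid (countermodel exists)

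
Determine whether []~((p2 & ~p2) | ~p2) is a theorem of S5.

Tableau for the negation ~[]~((p2 & ~p2) | ~p2):
1. ~[]~((p2 & ~p2) | ~p2), 0
2. (p2 & ~p2) | ~p2, 1   [~[]-rule on 1: fresh world 1, 0R1]
3. ~p2, 1   [|-rule on 2 (branches; this branch)]
Accessibility: 0R0, 0R1, 1R0, 1R1
The negation has an open branch (countermodel exists).

Invalid (countermodel exists)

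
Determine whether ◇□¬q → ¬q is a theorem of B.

Valid

Tableau for the negation ¬(◇□¬q → ¬q):
1. ¬(◇□¬q → ¬q), w0
2. ◇□¬q, w0
3. q, w0
4. □¬q, w1
5. ¬q, w0
Accessibility: w0Rw0, w0Rw1, w1Rw0, w1Rw1
Branch closes: q and ¬q both at w0.
All branches of the negation close; one closing branch shown above.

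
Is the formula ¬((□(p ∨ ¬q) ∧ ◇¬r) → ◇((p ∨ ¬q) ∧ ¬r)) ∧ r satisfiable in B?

Unsatisfiable

1. ¬((□(p ∨ ¬q) ∧ ◇¬r) → ◇((p ∨ ¬q) ∧ ¬r)) ∧ r, w0
2. ¬((□(p ∨ ¬q) ∧ ◇¬r) → ◇((p ∨ ¬q) ∧ ¬r)), w0
3. r, w0
4. □(p ∨ ¬q) ∧ ◇¬r, w0
5. ¬◇((p ∨ ¬q) ∧ ¬r), w0
6. □(p ∨ ¬q), w0
7. ◇¬r, w0
8. ¬((p ∨ ¬q) ∧ ¬r), w0
9. p ∨ ¬q, w0
10. ¬q, w0
11. ¬r, w1
12. ¬((p ∨ ¬q) ∧ ¬r), w1
13. p ∨ ¬q, w1
14. ¬(p ∨ ¬q), w1
15. ¬p, w1
16. q, w1
17. ¬q, w1
Accessibility: w0Rw0, w0Rw1, w1Rw0, w1Rw1
Branch closes: q and ¬q both at w1.
(One branch shown.) All branches close.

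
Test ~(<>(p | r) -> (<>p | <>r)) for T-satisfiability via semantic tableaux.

Unsatisfiable

1. ~(<>(p | r) -> (<>p | <>r)), u
2. <>(p | r), u
3. ~(<>p | <>r), u
4. ~<>p, u
5. ~<>r, u
6. ~p, u
7. ~r, u
8. p | r, v
9. ~p, v
10. ~r, v
11. r, v
Accessibility: uRu, uRv, vRv
Branch closes: r and ~r both at v.
Every branch closes; the branch above is one of them.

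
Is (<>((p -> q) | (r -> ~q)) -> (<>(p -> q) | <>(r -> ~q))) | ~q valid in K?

Tableau for the negation ~((<>((p -> q) | (r -> ~q)) -> (<>(p -> q) | <>(r -> ~q))) | ~q):
1. ~((<>((p -> q) | (r -> ~q)) -> (<>(p -> q) | <>(r -> ~q))) | ~q), w0
2. ~(<>((p -> q) | (r -> ~q)) -> (<>(p -> q) | <>(r -> ~q))), w0
3. q, w0
4. <>((p -> q) | (r -> ~q)), w0
5. ~(<>(p -> q) | <>(r -> ~q)), w0
6. ~<>(p -> q), w0
7. ~<>(r -> ~q), w0
8. (p -> q) | (r -> ~q), w1
9. ~(p -> q), w1
10. p, w1
11. ~q, w1
12. ~(r -> ~q), w1
13. r, w1
14. q, w1
Accessibility: w0Rw1
Branch closes: q and ~q both at w1.
Every branch of the negation's tableau closes; the branch above is one of them.

Valid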